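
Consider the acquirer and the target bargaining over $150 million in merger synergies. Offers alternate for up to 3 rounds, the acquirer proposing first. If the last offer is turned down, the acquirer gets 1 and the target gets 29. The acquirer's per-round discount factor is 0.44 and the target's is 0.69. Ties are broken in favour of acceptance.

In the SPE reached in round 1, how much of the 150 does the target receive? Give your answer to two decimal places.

Round 3 (the acquirer proposes): the target gets 29 if talks fail, so the acquirer offers 29 and keeps 121.
Round 2 (the target proposes): the acquirer can get 121 next round, worth 0.44 × 121 = 53.24 now. The target offers 53.24 and keeps 150 − 53.24 = 96.76.
Round 1 (the acquirer proposes): the target can get 96.76 next round, worth 0.69 × 96.76 = 66.7644 now. The acquirer offers 66.7644 and keeps 150 − 66.7644 = 83.2356.

66.76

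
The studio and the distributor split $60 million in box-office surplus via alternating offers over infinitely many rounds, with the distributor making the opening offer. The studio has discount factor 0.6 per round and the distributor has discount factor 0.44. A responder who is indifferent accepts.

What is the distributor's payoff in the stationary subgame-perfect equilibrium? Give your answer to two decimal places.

32.61

Let x be the distributor's share when the distributor proposes and y be the studio's share when the studio proposes.
The studio accepts iff offered ≥ 0.6·y, so x = 60 − 0.6y. Symmetrically y = 60 − 0.44x.
Substituting: x = 60 − 0.6(60 − 0.44x), giving x(1 − 0.44·0.6) = 60(1 − 0.6).
So x = 60 × 0.4 / 0.736 ≈ 32.6087, and the studio receives 60 − x ≈ 27.3913.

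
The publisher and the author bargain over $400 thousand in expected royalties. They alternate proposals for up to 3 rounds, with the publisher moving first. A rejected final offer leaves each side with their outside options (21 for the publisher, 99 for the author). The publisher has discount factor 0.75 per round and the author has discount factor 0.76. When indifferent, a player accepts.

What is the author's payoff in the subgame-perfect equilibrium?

132.43

Round 3 (the publisher proposes): the author gets 99 if talks fail, so the publisher offers 99 and keeps 301.
Round 2 (the author proposes): the publisher can get 301 next round, worth 0.75 × 301 = 225.75 now, so the author offers 225.75, keeping 174.25.
Round 1 (the publisher proposes): the author can get 174.25 next round, worth 0.76 × 174.25 = 132.43 now. The publisher offers 132.43 and keeps 400 − 132.43 = 267.57.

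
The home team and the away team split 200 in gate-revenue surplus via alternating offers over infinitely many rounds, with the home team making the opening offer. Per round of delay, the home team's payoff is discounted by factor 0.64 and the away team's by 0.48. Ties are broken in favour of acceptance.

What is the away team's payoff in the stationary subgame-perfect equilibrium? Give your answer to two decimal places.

When the home team proposes, the away team accepts any offer worth at least 0.48 times what the away team would get by proposing next round; and vice versa.
This gives x = 200 − 0.48y and y = 200 − 0.64x, where x and y are each side's share when it proposes.
Hence (1 − 0.48·0.64)x = 200(1 − 0.48), i.e. 0.6928·x = 104.
x ≈ 150.1155; the away team's share is 200 − x ≈ 49.8845.

49.88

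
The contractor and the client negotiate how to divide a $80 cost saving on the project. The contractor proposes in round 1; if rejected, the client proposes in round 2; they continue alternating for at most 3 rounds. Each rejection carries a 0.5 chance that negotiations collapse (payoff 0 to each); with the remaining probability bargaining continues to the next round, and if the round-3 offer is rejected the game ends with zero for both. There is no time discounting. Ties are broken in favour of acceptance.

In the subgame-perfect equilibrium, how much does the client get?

20

Round 3 (the contractor proposes): the client will accept anything ≥ 0, so the contractor offers 0 and keeps 80.
Round 2 (the client proposes): rejecting gives the contractor an expected 0.5 × 80 = 40, so the client offers 40, keeping 40.
Round 1 (the contractor proposes): rejecting gives the client an expected 0.5 × 40 = 20; the contractor offers that and keeps 60.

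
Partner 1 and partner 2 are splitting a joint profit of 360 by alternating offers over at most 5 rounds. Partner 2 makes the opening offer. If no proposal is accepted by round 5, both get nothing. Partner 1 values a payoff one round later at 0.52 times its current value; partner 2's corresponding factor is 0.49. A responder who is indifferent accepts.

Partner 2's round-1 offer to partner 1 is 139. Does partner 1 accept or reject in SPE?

Round 5 (partner 2 proposes): partner 1 will accept anything ≥ 0, so partner 2 offers 0 and keeps 360.
Round 4 (partner 1 proposes): partner 2 can get 360 next round, worth 0.49 × 360 = 176.4 now, so partner 1 offers 176.4, keeping 183.6.
Round 3 (partner 2 proposes): partner 1 can get 183.6 next round, worth 0.52 × 183.6 = 95.472 now, so partner 2 offers 95.472, keeping 264.528.
Round 2 (partner 1 proposes): partner 2 can get 264.528 next round, worth 0.49 × 264.528 = 129.61872 now; partner 1 offers that and keeps 230.38128.
So by rejecting in round 1, partner 1 gets 230.38128 next round, worth 0.52 × 230.38128 = 119.7982656 now.
Offer 139 ≥ 119.7982656, so partner 1 accepts.

Accept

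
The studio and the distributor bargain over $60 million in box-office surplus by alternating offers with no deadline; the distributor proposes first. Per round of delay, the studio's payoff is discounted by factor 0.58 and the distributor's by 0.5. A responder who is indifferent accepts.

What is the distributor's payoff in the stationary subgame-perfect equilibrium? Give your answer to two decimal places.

In a stationary SPE each proposer offers the other exactly their discounted continuation value.
If the distributor keeps x when proposing and the studio keeps y when proposing, then x = 60 − 0.58y and y = 60 − 0.5x.
Solving: x = 60(1 − 0.58) / (1 − 0.5·0.58) = 25.2 / 0.71 ≈ 35.4930.
The studio gets 60 − 35.4930 ≈ 24.5070.

35.49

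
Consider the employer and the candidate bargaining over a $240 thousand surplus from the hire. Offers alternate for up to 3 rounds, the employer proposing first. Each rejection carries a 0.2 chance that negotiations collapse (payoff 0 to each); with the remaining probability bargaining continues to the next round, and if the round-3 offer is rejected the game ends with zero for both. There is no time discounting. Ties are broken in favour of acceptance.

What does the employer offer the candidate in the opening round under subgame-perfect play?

38.4

Round 3 (the employer proposes): the candidate will accept anything ≥ 0, so the employer offers 0 and keeps 240.
Round 2 (the candidate proposes): rejecting gives the employer an expected 0.8 × 240 = 192, so the candidate offers 192, keeping 48.
Round 1 (the employer proposes): rejecting gives the candidate an expected 0.8 × 48 = 38.4. The employer offers 38.4 and keeps 240 − 38.4 = 201.6.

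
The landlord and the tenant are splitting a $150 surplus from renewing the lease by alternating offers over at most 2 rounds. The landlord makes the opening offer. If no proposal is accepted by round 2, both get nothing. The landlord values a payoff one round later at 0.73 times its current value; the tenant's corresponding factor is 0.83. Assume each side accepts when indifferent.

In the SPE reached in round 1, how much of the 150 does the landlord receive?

25.5

Round 2 (the tenant proposes): rejection yields 0 for the landlord; the tenant offers 0 and keeps 150.
Round 1 (the landlord proposes): the tenant can get 150 next round, worth 0.83 × 150 = 124.5 now, so the landlord offers 124.5, keeping 25.5.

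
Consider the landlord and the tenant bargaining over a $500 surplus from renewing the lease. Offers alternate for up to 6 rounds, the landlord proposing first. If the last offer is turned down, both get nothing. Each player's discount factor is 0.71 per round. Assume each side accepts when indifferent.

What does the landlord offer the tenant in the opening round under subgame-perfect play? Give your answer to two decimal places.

245.06

Round 6 (the tenant proposes): rejection yields 0 for the landlord; the tenant offers 0 and keeps 500.
Round 5 (the landlord proposes): the tenant can get 500 next round, worth 0.71 × 500 = 355 now. The landlord offers 355 and keeps 500 − 355 = 145.
Round 4 (the tenant proposes): the landlord can get 145 next round, worth 0.71 × 145 = 102.95 now; the tenant offers that and keeps 397.05.
Round 3 (the landlord proposes): the tenant can get 397.05 next round, worth 0.71 × 397.05 = 281.9055 now. The landlord offers 281.9055 and keeps 500 − 281.9055 = 218.0945.
Round 2 (the tenant proposes): the landlord can get 218.0945 next round, worth 0.71 × 218.0945 = 154.847095 now, so the tenant offers 154.847095, keeping 345.152905.
Round 1 (the landlord proposes): the tenant can get 345.152905 next round, worth 0.71 × 345.152905 = 245.05856255 now, so the landlord offers 245.05856255, keeping 254.94143745.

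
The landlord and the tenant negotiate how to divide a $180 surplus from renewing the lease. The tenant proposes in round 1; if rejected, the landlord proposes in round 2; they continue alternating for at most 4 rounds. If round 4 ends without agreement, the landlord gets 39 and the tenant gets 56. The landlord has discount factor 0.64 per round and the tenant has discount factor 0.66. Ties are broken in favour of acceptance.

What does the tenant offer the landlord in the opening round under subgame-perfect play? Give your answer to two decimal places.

72.69

Solve by backward induction from round 4.
Round 4 (the landlord proposes): the tenant gets 56 if talks fail, so the landlord offers 56 and keeps 124.
Round 3 (the tenant proposes): the landlord can get 124 next round, worth 0.64 × 124 = 79.36 now. The tenant offers 79.36 and keeps 180 − 79.36 = 100.64.
Round 2 (the landlord proposes): the tenant can get 100.64 next round, worth 0.66 × 100.64 = 66.4224 now; the landlord offers that and keeps 113.5776.
Round 1 (the tenant proposes): the landlord can get 113.5776 next round, worth 0.64 × 113.5776 = 72.689664 now; the tenant offers that and keeps 107.310336.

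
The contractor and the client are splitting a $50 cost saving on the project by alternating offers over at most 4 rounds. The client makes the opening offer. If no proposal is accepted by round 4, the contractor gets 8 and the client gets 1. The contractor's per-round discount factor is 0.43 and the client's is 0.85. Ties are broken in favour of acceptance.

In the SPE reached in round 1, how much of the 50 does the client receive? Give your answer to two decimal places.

By backward induction:
Round 4 (the contractor proposes): the client gets 1 if talks fail, so the contractor offers 1 and keeps 49.
Round 3 (the client proposes): the contractor can get 49 next round, worth 0.43 × 49 = 21.07 now, so the client offers 21.07, keeping 28.93.
Round 2 (the contractor proposes): the client can get 28.93 next round, worth 0.85 × 28.93 = 24.5905 now; the contractor offers that and keeps 25.4095.
Round 1 (the client proposes): the contractor can get 25.4095 next round, worth 0.43 × 25.4095 = 10.926085 now. The client offers 10.926085 and keeps 50 − 10.926085 = 39.073915.

39.07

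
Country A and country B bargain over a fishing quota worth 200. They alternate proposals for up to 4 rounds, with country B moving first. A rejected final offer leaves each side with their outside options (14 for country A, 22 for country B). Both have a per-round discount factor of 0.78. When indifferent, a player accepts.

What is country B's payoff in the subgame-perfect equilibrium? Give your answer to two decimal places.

81.21

Round 4 (country A proposes): country B gets 22 if talks fail, so country A offers 22 and keeps 178.
Round 3 (country B proposes): country A can get 178 next round, worth 0.78 × 178 = 138.84 now; country B offers that and keeps 61.16.
Round 2 (country A proposes): country B can get 61.16 next round, worth 0.78 × 61.16 = 47.7048 now. Country A offers 47.7048 and keeps 200 − 47.7048 = 152.2952.
Round 1 (country B proposes): country A can get 152.2952 next round, worth 0.78 × 152.2952 = 118.790256 now; country B offers that and keeps 81.209744.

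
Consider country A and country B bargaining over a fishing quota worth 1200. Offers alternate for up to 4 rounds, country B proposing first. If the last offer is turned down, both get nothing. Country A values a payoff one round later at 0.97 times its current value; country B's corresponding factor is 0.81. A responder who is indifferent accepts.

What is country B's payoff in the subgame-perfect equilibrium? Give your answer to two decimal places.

Round 4 (country A proposes): country B will accept anything ≥ 0, so country A offers 0 and keeps 1200.
Round 3 (country B proposes): country A can get 1200 next round, worth 0.97 × 1200 = 1164 now. Country B offers 1164 and keeps 1200 − 1164 = 36.
Round 2 (country A proposes): country B can get 36 next round, worth 0.81 × 36 = 29.16 now, so country A offers 29.16, keeping 1170.84.
Round 1 (country B proposes): country A can get 1170.84 next round, worth 0.97 × 1170.84 = 1135.7148 now. Country B offers 1135.7148 and keeps 1200 − 1135.7148 = 64.2852.

64.29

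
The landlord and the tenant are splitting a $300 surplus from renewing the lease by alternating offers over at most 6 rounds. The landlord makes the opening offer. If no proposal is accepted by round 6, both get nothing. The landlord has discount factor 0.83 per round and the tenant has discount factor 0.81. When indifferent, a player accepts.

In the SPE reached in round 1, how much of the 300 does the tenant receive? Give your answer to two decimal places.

Solve by backward induction from round 6.
Round 6 (the tenant proposes): rejection yields 0 for the landlord; the tenant offers 0 and keeps 300.
Round 5 (the landlord proposes): the tenant can get 300 next round, worth 0.81 × 300 = 243 now. The landlord offers 243 and keeps 300 − 243 = 57.
Round 4 (the tenant proposes): the landlord can get 57 next round, worth 0.83 × 57 = 47.31 now, so the tenant offers 47.31, keeping 252.69.
Round 3 (the landlord proposes): the tenant can get 252.69 next round, worth 0.81 × 252.69 = 204.6789 now; the landlord offers that and keeps 95.3211.
Round 2 (the tenant proposes): the landlord can get 95.3211 next round, worth 0.83 × 95.3211 = 79.116513 now, so the tenant offers 79.116513, keeping 220.883487.
Round 1 (the landlord proposes): the tenant can get 220.883487 next round, worth 0.81 × 220.883487 = 178.91562447 now; the landlord offers that and keeps 121.08437553.

178.92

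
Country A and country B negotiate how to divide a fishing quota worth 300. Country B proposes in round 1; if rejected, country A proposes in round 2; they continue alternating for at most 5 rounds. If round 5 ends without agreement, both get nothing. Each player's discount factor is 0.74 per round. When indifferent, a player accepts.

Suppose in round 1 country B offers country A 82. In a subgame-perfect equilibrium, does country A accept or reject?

Round 5 (country B proposes): rejection yields 0 for country A; country B offers 0 and keeps 300.
Round 4 (country A proposes): country B can get 300 next round, worth 0.74 × 300 = 222 now. Country A offers 222 and keeps 300 − 222 = 78.
Round 3 (country B proposes): country A can get 78 next round, worth 0.74 × 78 = 57.72 now; country B offers that and keeps 242.28.
Round 2 (country A proposes): country B can get 242.28 next round, worth 0.74 × 242.28 = 179.2872 now, so country A offers 179.2872, keeping 120.7128.
So by rejecting in round 1, country A gets 120.7128 next round, worth 0.74 × 120.7128 = 89.327472 now.
Offer 82 < 89.327472, so country A rejects.

Reject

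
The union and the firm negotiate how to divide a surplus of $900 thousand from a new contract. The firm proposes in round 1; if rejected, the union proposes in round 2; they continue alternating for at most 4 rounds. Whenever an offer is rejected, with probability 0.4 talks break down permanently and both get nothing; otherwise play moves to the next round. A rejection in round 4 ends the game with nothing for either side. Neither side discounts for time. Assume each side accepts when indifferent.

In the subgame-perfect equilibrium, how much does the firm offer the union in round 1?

Round 4 (the union proposes): the firm will accept anything ≥ 0, so the union offers 0 and keeps 900.
Round 3 (the firm proposes): rejecting gives the union an expected 0.6 × 900 = 540. The firm offers 540 and keeps 900 − 540 = 360.
Round 2 (the union proposes): rejecting gives the firm an expected 0.6 × 360 = 216. The union offers 216 and keeps 900 − 216 = 684.
Round 1 (the firm proposes): rejecting gives the union an expected 0.6 × 684 = 410.4; the firm offers that and keeps 489.6.

410.4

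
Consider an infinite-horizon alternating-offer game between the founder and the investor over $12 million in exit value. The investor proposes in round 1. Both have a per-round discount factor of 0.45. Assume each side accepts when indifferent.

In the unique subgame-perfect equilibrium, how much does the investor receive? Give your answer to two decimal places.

Let x be the investor's share when the investor proposes and y be the founder's share when the founder proposes.
The founder accepts iff offered ≥ 0.45·y, so x = 12 − 0.45y. Symmetrically y = 12 − 0.45x.
Substituting: x = 12 − 0.45(12 − 0.45x), giving x(1 − 0.45·0.45) = 12(1 − 0.45).
So x = 12 × 0.55 / 0.7975 ≈ 8.2759, and the founder receives 12 − x ≈ 3.7241.

8.28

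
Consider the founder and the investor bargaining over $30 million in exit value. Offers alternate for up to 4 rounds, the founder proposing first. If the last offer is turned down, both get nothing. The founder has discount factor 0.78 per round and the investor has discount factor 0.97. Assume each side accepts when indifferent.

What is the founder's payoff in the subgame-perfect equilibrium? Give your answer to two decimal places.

1.58

Round 4 (the investor proposes): the founder will accept anything ≥ 0, so the investor offers 0 and keeps 30.
Round 3 (the founder proposes): the investor can get 30 next round, worth 0.97 × 30 = 29.1 now, so the founder offers 29.1, keeping 0.9.
Round 2 (the investor proposes): the founder can get 0.9 next round, worth 0.78 × 0.9 = 0.702 now; the investor offers that and keeps 29.298.
Round 1 (the founder proposes): the investor can get 29.298 next round, worth 0.97 × 29.298 = 28.41906 now; the founder offers that and keeps 1.58094.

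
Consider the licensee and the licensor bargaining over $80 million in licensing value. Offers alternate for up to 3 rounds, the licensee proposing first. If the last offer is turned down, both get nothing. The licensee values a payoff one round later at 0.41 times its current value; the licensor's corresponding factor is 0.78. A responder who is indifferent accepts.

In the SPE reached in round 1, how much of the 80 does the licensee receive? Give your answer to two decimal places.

43.18

Round 3 (the licensee proposes): rejection yields 0 for the licensor; the licensee offers 0 and keeps 80.
Round 2 (the licensor proposes): the licensee can get 80 next round, worth 0.41 × 80 = 32.8 now. The licensor offers 32.8 and keeps 80 − 32.8 = 47.2.
Round 1 (the licensee proposes): the licensor can get 47.2 next round, worth 0.78 × 47.2 = 36.816 now, so the licensee offers 36.816, keeping 43.184.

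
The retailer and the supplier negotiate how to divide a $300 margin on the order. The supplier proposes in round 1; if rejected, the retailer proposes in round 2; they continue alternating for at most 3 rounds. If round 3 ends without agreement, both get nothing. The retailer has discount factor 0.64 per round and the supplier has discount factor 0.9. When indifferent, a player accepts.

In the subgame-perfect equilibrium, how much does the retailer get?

19.2

Round 3 (the supplier proposes): rejection yields 0 for the retailer; the supplier offers 0 and keeps 300.
Round 2 (the retailer proposes): the supplier can get 300 next round, worth 0.9 × 300 = 270 now, so the retailer offers 270, keeping 30.
Round 1 (the supplier proposes): the retailer can get 30 next round, worth 0.64 × 30 = 19.2 now. The supplier offers 19.2 and keeps 300 − 19.2 = 280.8.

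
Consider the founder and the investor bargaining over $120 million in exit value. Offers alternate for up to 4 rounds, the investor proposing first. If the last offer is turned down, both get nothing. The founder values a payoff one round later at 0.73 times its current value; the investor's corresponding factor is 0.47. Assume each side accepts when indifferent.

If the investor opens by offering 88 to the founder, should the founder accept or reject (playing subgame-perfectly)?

Accept

Round 4 (the founder proposes): rejection yields 0 for the investor; the founder offers 0 and keeps 120.
Round 3 (the investor proposes): the founder can get 120 next round, worth 0.73 × 120 = 87.6 now, so the investor offers 87.6, keeping 32.4.
Round 2 (the founder proposes): the investor can get 32.4 next round, worth 0.47 × 32.4 = 15.228 now; the founder offers that and keeps 104.772.
So by rejecting in round 1, the founder gets 104.772 next round, worth 0.73 × 104.772 = 76.48356 now.
Offer 88 ≥ 76.48356, so the founder accepts.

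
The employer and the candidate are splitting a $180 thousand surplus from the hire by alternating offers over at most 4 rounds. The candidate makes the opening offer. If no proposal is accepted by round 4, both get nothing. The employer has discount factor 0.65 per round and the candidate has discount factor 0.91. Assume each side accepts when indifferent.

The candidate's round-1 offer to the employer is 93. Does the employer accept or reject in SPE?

Work out the employer's continuation value if the offer is rejected.
Round 4 (the employer proposes): the candidate will accept anything ≥ 0, so the employer offers 0 and keeps 180.
Round 3 (the candidate proposes): the employer can get 180 next round, worth 0.65 × 180 = 117 now. The candidate offers 117 and keeps 180 − 117 = 63.
Round 2 (the employer proposes): the candidate can get 63 next round, worth 0.91 × 63 = 57.33 now, so the employer offers 57.33, keeping 122.67.
So by rejecting in round 1, the employer gets 122.67 next round, worth 0.65 × 122.67 = 79.7355 now.
Offer 93 ≥ 79.7355, so the employer accepts.

Accept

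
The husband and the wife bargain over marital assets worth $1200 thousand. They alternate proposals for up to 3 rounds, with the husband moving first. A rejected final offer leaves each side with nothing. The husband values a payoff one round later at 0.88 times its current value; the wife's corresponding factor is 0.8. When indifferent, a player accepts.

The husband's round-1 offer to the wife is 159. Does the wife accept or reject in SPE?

Round 3 (the husband proposes): rejection yields 0 for the wife; the husband offers 0 and keeps 1200.
Round 2 (the wife proposes): the husband can get 1200 next round, worth 0.88 × 1200 = 1056 now. The wife offers 1056 and keeps 1200 − 1056 = 144.
So by rejecting in round 1, the wife gets 144 next round, worth 0.8 × 144 = 115.2 now.
Offer 159 ≥ 115.2, so the wife accepts.

Accept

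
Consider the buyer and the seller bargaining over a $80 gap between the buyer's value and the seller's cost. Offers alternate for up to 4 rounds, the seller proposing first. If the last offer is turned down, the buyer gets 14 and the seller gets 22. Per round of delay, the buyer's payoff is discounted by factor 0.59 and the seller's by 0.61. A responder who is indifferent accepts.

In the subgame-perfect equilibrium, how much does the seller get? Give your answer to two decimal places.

49.28

Round 4 (the buyer proposes): the seller gets 22 if talks fail, so the buyer offers 22 and keeps 58.
Round 3 (the seller proposes): the buyer can get 58 next round, worth 0.59 × 58 = 34.22 now, so the seller offers 34.22, keeping 45.78.
Round 2 (the buyer proposes): the seller can get 45.78 next round, worth 0.61 × 45.78 = 27.9258 now, so the buyer offers 27.9258, keeping 52.0742.
Round 1 (the seller proposes): the buyer can get 52.0742 next round, worth 0.59 × 52.0742 = 30.723778 now; the seller offers that and keeps 49.276222.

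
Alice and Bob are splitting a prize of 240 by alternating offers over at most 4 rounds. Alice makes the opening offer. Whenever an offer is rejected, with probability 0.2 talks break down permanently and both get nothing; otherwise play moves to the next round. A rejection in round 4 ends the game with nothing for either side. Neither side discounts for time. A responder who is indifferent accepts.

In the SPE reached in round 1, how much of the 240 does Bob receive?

161.28

By backward induction:
Round 4 (Bob proposes): Alice will accept anything ≥ 0, so Bob offers 0 and keeps 240.
Round 3 (Alice proposes): rejecting gives Bob an expected 0.8 × 240 = 192. Alice offers 192 and keeps 240 − 192 = 48.
Round 2 (Bob proposes): rejecting gives Alice an expected 0.8 × 48 = 38.4; Bob offers that and keeps 201.6.
Round 1 (Alice proposes): rejecting gives Bob an expected 0.8 × 201.6 = 161.28. Alice offers 161.28 and keeps 240 − 161.28 = 78.72.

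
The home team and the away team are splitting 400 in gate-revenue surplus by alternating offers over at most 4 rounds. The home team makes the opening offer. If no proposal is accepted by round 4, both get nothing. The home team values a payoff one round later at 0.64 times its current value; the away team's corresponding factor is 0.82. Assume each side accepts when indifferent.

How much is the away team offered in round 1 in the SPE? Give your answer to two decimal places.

Round 4 (the away team proposes): rejection yields 0 for the home team; the away team offers 0 and keeps 400.
Round 3 (the home team proposes): the away team can get 400 next round, worth 0.82 × 400 = 328 now; the home team offers that and keeps 72.
Round 2 (the away team proposes): the home team can get 72 next round, worth 0.64 × 72 = 46.08 now. The away team offers 46.08 and keeps 400 − 46.08 = 353.92.
Round 1 (the home team proposes): the away team can get 353.92 next round, worth 0.82 × 353.92 = 290.2144 now; the home team offers that and keeps 109.7856.

290.21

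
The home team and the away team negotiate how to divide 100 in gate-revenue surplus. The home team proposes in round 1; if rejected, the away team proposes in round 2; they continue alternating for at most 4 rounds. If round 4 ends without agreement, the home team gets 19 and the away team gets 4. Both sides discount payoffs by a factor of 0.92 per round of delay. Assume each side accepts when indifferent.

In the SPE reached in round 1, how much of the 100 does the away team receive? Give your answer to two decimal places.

70.43

Round 4 (the away team proposes): the home team gets 19 if talks fail, so the away team offers 19 and keeps 81.
Round 3 (the home team proposes): the away team can get 81 next round, worth 0.92 × 81 = 74.52 now, so the home team offers 74.52, keeping 25.48.
Round 2 (the away team proposes): the home team can get 25.48 next round, worth 0.92 × 25.48 = 23.4416 now; the away team offers that and keeps 76.5584.
Round 1 (the home team proposes): the away team can get 76.5584 next round, worth 0.92 × 76.5584 = 70.433728 now, so the home team offers 70.433728, keeping 29.566272.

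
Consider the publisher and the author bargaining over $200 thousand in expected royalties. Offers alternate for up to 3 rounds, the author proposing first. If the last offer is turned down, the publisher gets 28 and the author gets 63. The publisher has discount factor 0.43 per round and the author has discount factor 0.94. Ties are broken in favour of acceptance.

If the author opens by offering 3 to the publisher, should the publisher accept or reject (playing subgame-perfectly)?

Round 3 (the author proposes): the publisher gets 28 if talks fail, so the author offers 28 and keeps 172.
Round 2 (the publisher proposes): the author can get 172 next round, worth 0.94 × 172 = 161.68 now. The publisher offers 161.68 and keeps 200 − 161.68 = 38.32.
So by rejecting in round 1, the publisher gets 38.32 next round, worth 0.43 × 38.32 = 16.4776 now.
Offer 3 < 16.4776, so the publisher rejects.

Reject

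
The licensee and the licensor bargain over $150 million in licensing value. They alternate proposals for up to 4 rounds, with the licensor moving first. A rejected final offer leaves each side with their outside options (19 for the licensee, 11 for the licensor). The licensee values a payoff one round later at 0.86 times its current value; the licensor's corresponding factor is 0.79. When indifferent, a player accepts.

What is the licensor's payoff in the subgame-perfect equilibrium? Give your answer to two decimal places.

Round 4 (the licensee proposes): the licensor gets 11 if talks fail, so the licensee offers 11 and keeps 139.
Round 3 (the licensor proposes): the licensee can get 139 next round, worth 0.86 × 139 = 119.54 now; the licensor offers that and keeps 30.46.
Round 2 (the licensee proposes): the licensor can get 30.46 next round, worth 0.79 × 30.46 = 24.0634 now; the licensee offers that and keeps 125.9366.
Round 1 (the licensor proposes): the licensee can get 125.9366 next round, worth 0.86 × 125.9366 = 108.305476 now, so the licensor offers 108.305476, keeping 41.694524.

41.69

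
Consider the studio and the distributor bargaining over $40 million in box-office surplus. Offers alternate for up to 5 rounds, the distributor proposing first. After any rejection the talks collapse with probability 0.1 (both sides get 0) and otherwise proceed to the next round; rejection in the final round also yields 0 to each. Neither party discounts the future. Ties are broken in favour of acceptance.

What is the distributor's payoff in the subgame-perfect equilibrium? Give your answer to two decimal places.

By backward induction:
Round 5 (the distributor proposes): the studio will accept anything ≥ 0, so the distributor offers 0 and keeps 40.
Round 4 (the studio proposes): rejecting gives the distributor an expected 0.9 × 40 = 36. The studio offers 36 and keeps 40 − 36 = 4.
Round 3 (the distributor proposes): rejecting gives the studio an expected 0.9 × 4 = 3.6, so the distributor offers 3.6, keeping 36.4.
Round 2 (the studio proposes): rejecting gives the distributor an expected 0.9 × 36.4 = 32.76; the studio offers that and keeps 7.24.
Round 1 (the distributor proposes): rejecting gives the studio an expected 0.9 × 7.24 = 6.516, so the distributor offers 6.516, keeping 33.484.

33.48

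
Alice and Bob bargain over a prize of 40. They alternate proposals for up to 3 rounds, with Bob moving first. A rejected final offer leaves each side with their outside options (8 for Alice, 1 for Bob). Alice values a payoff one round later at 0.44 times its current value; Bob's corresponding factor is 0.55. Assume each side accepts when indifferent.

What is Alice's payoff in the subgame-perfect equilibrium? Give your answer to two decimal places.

Round 3 (Bob proposes): Alice gets 8 if talks fail, so Bob offers 8 and keeps 32.
Round 2 (Alice proposes): Bob can get 32 next round, worth 0.55 × 32 = 17.6 now; Alice offers that and keeps 22.4.
Round 1 (Bob proposes): Alice can get 22.4 next round, worth 0.44 × 22.4 = 9.856 now; Bob offers that and keeps 30.144.

9.86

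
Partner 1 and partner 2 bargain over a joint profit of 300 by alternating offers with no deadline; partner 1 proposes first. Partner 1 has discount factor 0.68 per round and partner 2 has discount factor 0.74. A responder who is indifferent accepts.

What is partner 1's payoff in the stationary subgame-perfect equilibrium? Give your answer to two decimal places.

157.00

In a stationary SPE each proposer offers the other exactly their discounted continuation value.
If partner 1 keeps x when proposing and partner 2 keeps y when proposing, then x = 300 − 0.74y and y = 300 − 0.68x.
Solving: x = 300(1 − 0.74) / (1 − 0.68·0.74) = 78 / 0.4968 ≈ 157.0048.
Partner 2 gets 300 − 157.0048 ≈ 142.9952.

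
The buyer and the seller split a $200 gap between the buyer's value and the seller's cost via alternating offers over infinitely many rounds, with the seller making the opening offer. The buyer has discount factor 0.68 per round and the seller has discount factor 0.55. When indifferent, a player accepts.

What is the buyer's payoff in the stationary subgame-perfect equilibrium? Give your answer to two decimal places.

97.76

Let x be the seller's share when the seller proposes and y be the buyer's share when the buyer proposes.
The buyer accepts iff offered ≥ 0.68·y, so x = 200 − 0.68y. Symmetrically y = 200 − 0.55x.
Substituting: x = 200 − 0.68(200 − 0.55x), giving x(1 − 0.55·0.68) = 200(1 − 0.68).
So x = 200 × 0.32 / 0.626 ≈ 102.2364, and the buyer receives 200 − x ≈ 97.7636.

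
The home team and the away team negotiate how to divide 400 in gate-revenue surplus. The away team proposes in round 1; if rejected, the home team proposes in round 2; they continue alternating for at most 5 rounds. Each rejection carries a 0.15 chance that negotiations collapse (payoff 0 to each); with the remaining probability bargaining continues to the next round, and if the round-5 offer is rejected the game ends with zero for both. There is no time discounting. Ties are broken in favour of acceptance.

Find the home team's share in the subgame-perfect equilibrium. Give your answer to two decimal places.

87.85

Round 5 (the away team proposes): the home team will accept anything ≥ 0, so the away team offers 0 and keeps 400.
Round 4 (the home team proposes): rejecting gives the away team an expected 0.85 × 400 = 340, so the home team offers 340, keeping 60.
Round 3 (the away team proposes): rejecting gives the home team an expected 0.85 × 60 = 51. The away team offers 51 and keeps 400 − 51 = 349.
Round 2 (the home team proposes): rejecting gives the away team an expected 0.85 × 349 = 296.65, so the home team offers 296.65, keeping 103.35.
Round 1 (the away team proposes): rejecting gives the home team an expected 0.85 × 103.35 = 87.8475; the away team offers that and keeps 312.1525.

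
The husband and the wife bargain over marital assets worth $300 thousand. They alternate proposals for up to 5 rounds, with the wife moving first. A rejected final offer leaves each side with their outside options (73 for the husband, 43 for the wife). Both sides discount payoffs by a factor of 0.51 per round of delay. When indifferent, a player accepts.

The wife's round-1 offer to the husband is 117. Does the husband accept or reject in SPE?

Round 5 (the wife proposes): the husband gets 73 if talks fail, so the wife offers 73 and keeps 227.
Round 4 (the husband proposes): the wife can get 227 next round, worth 0.51 × 227 = 115.77 now, so the husband offers 115.77, keeping 184.23.
Round 3 (the wife proposes): the husband can get 184.23 next round, worth 0.51 × 184.23 = 93.9573 now. The wife offers 93.9573 and keeps 300 − 93.9573 = 206.0427.
Round 2 (the husband proposes): the wife can get 206.0427 next round, worth 0.51 × 206.0427 = 105.081777 now. The husband offers 105.081777 and keeps 300 − 105.081777 = 194.918223.
So by rejecting in round 1, the husband gets 194.918223 next round, worth 0.51 × 194.918223 = 99.40829373 now.
Offer 117 ≥ 99.40829373, so the husband accepts.

Accept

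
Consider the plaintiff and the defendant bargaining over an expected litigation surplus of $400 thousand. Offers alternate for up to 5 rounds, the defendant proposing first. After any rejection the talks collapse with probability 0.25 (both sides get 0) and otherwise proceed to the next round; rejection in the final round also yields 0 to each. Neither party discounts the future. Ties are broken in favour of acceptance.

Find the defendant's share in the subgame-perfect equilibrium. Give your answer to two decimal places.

Round 5 (the defendant proposes): the plaintiff will accept anything ≥ 0, so the defendant offers 0 and keeps 400.
Round 4 (the plaintiff proposes): rejecting gives the defendant an expected 0.75 × 400 = 300. The plaintiff offers 300 and keeps 400 − 300 = 100.
Round 3 (the defendant proposes): rejecting gives the plaintiff an expected 0.75 × 100 = 75; the defendant offers that and keeps 325.
Round 2 (the plaintiff proposes): rejecting gives the defendant an expected 0.75 × 325 = 243.75; the plaintiff offers that and keeps 156.25.
Round 1 (the defendant proposes): rejecting gives the plaintiff an expected 0.75 × 156.25 = 117.1875; the defendant offers that and keeps 282.8125.

282.81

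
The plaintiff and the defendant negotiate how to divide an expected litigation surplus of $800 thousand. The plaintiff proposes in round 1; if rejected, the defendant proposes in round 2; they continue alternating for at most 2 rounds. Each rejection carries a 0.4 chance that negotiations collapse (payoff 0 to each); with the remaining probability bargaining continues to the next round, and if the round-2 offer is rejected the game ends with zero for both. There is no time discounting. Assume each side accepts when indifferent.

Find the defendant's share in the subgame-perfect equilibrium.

480

Round 2 (the defendant proposes): rejection yields 0 for the plaintiff; the defendant offers 0 and keeps 800.
Round 1 (the plaintiff proposes): rejecting gives the defendant an expected 0.6 × 800 = 480. The plaintiff offers 480 and keeps 800 − 480 = 320.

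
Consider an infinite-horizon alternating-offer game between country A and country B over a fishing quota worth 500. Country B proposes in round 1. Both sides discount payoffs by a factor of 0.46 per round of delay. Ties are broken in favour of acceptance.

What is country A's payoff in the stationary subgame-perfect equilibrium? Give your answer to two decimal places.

When country B proposes, country A accepts any offer worth at least 0.46 times what country A would get by proposing next round; and vice versa.
This gives x = 500 − 0.46y and y = 500 − 0.46x, where x and y are each side's share when it proposes.
Hence (1 − 0.46·0.46)x = 500(1 − 0.46), i.e. 0.7884·x = 270.
x ≈ 342.4658; country A's share is 500 − x ≈ 157.5342.

157.53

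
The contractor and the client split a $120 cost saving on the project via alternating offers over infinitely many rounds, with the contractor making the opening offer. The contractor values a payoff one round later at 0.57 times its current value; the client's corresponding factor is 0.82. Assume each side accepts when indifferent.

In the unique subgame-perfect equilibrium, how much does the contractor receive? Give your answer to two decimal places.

40.56

When the contractor proposes, the client accepts any offer worth at least 0.82 times what the client would get by proposing next round; and vice versa.
This gives x = 120 − 0.82y and y = 120 − 0.57x, where x and y are each side's share when it proposes.
Hence (1 − 0.82·0.57)x = 120(1 − 0.82), i.e. 0.5326·x = 21.6.
x ≈ 40.5558; the client's share is 120 − x ≈ 79.4442.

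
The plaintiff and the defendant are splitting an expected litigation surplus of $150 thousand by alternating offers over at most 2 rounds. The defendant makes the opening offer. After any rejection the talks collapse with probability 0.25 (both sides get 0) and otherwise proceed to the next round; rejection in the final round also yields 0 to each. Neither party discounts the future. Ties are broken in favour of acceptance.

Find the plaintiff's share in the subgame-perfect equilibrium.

By backward induction:
Round 2 (the plaintiff proposes): rejection yields 0 for the defendant; the plaintiff offers 0 and keeps 150.
Round 1 (the defendant proposes): rejecting gives the plaintiff an expected 0.75 × 150 = 112.5, so the defendant offers 112.5, keeping 37.5.

112.5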